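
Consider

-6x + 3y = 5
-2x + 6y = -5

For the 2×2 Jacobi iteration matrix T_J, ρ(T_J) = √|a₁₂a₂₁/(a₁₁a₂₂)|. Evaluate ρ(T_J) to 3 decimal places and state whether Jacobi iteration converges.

0.408

a₁₂a₂₁/(a₁₁a₂₂) = (3)·(-2) / ((-6)·(6)) = 0.166667
ρ = √|0.166667| = √0.166667 = 0.408
ρ < 1, so Jacobi converges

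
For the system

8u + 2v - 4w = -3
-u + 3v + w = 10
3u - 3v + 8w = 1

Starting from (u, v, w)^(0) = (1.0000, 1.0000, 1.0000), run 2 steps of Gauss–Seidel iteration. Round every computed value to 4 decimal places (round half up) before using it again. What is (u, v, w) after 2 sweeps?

Iteration 1:
  u = (-3 - (2)·1.0000 - (-4)·1.0000) / (8) = -0.1250
  v = (10 - (-1)·-0.1250 - (1)·1.0000) / (3) = 2.9583
  w = (1 - (3)·-0.1250 - (-3)·2.9583) / (8) = 1.2812
Iteration 2:
  u = (-3 - (2)·2.9583 - (-4)·1.2812) / (8) = -0.4740
  v = (10 - (-1)·-0.4740 - (1)·1.2812) / (3) = 2.7483
  w = (1 - (3)·-0.4740 - (-3)·2.7483) / (8) = 1.3334

(-0.4740, 2.7483, 1.3334)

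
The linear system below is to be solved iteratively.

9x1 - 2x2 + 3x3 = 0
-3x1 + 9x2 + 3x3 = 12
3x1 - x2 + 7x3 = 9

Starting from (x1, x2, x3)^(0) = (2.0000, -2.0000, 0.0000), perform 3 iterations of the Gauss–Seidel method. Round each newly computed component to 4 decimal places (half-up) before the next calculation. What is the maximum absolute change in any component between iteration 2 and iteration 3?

Iteration 1:
  x1 = (0 - (-2)·-2.0000 - (3)·0.0000) / (9) = -0.4444
  x2 = (12 - (-3)·-0.4444 - (3)·0.0000) / (9) = 1.1852
  x3 = (9 - (3)·-0.4444 - (-1)·1.1852) / (7) = 1.6455
Iteration 2:
  x1 = (0 - (-2)·1.1852 - (3)·1.6455) / (9) = -0.2851
  x2 = (12 - (-3)·-0.2851 - (3)·1.6455) / (9) = 0.6898
  x3 = (9 - (3)·-0.2851 - (-1)·0.6898) / (7) = 1.5064
Iteration 3:
  x1 = (0 - (-2)·0.6898 - (3)·1.5064) / (9) = -0.3488
  x2 = (12 - (-3)·-0.3488 - (3)·1.5064) / (9) = 0.7149
  x3 = (9 - (3)·-0.3488 - (-1)·0.7149) / (7) = 1.5373
Change: (-0.0637, 0.0251, 0.0309) → max |·| = 0.0637

0.0637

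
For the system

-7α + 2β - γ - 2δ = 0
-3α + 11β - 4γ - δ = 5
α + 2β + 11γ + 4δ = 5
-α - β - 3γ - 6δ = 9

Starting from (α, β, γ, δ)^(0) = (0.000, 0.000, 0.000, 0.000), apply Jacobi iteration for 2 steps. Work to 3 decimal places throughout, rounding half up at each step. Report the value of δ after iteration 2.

-1.803

Iteration 1:
  α = (0 - (2)·0.000 - (-1)·0.000 - (-2)·0.000) / (-7) = 0.000
  β = (5 - (-3)·0.000 - (-4)·0.000 - (-1)·0.000) / (11) = 0.455
  γ = (5 - (1)·0.000 - (2)·0.000 - (4)·0.000) / (11) = 0.455
  δ = (9 - (-1)·0.000 - (-1)·0.000 - (-3)·0.000) / (-6) = -1.500
Iteration 2:
  α = (0 - (2)·0.455 - (-1)·0.455 - (-2)·-1.500) / (-7) = 0.494
  β = (5 - (-3)·0.000 - (-4)·0.455 - (-1)·-1.500) / (11) = 0.484
  γ = (5 - (1)·0.000 - (2)·0.455 - (4)·-1.500) / (11) = 0.917
  δ = (9 - (-1)·0.000 - (-1)·0.455 - (-3)·0.455) / (-6) = -1.803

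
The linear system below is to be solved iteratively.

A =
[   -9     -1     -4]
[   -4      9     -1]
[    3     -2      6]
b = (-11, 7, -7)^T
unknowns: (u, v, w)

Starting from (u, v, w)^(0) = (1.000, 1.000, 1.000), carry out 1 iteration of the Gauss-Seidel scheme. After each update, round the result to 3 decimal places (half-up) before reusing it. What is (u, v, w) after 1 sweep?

Iteration 1:
  u = (-11 - (-1)·1.000 - (-4)·1.000) / (-9) = 0.667
  v = (7 - (-4)·0.667 - (-1)·1.000) / (9) = 1.185
  w = (-7 - (3)·0.667 - (-2)·1.185) / (6) = -1.105

(0.667, 1.185, -1.105)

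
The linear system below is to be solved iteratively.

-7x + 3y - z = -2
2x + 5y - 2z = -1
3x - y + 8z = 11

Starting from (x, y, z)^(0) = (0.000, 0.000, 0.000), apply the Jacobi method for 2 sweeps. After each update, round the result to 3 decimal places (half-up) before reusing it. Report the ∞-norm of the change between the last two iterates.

0.436

Iteration 1:
  x = (-2 - (3)·0.000 - (-1)·0.000) / (-7) = 0.286
  y = (-1 - (2)·0.000 - (-2)·0.000) / (5) = -0.200
  z = (11 - (3)·0.000 - (-1)·0.000) / (8) = 1.375
Iteration 2:
  x = (-2 - (3)·-0.200 - (-1)·1.375) / (-7) = 0.004
  y = (-1 - (2)·0.286 - (-2)·1.375) / (5) = 0.236
  z = (11 - (3)·0.286 - (-1)·-0.200) / (8) = 1.243
Change: (-0.282, 0.436, -0.132) → max |·| = 0.436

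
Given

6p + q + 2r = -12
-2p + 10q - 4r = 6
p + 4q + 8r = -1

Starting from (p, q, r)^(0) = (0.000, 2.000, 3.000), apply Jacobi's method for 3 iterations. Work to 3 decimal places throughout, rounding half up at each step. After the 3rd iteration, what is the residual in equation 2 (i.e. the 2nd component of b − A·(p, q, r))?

4.354

Iteration 1:
  p = (-12 - (1)·2.000 - (2)·3.000) / (6) = -3.333
  q = (6 - (-2)·0.000 - (-4)·3.000) / (10) = 1.800
  r = (-1 - (1)·0.000 - (4)·2.000) / (8) = -1.125
Iteration 2:
  p = (-12 - (1)·1.800 - (2)·-1.125) / (6) = -1.925
  q = (6 - (-2)·-3.333 - (-4)·-1.125) / (10) = -0.517
  r = (-1 - (1)·-3.333 - (4)·1.800) / (8) = -0.608
Iteration 3:
  p = (-12 - (1)·-0.517 - (2)·-0.608) / (6) = -1.711
  q = (6 - (-2)·-1.925 - (-4)·-0.608) / (10) = -0.028
  r = (-1 - (1)·-1.925 - (4)·-0.517) / (8) = 0.374
Residual b − A·x = (-2.454, 4.354, -2.169)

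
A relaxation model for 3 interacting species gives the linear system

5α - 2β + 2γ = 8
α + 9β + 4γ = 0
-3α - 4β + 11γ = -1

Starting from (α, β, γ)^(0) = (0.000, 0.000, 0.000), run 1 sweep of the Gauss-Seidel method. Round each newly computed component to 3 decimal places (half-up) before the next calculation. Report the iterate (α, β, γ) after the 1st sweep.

Iteration 1:
  α = (8 - (-2)·0.000 - (2)·0.000) / (5) = 1.600
  β = (0 - (1)·1.600 - (4)·0.000) / (9) = -0.178
  γ = (-1 - (-3)·1.600 - (-4)·-0.178) / (11) = 0.281

(1.600, -0.178, 0.281)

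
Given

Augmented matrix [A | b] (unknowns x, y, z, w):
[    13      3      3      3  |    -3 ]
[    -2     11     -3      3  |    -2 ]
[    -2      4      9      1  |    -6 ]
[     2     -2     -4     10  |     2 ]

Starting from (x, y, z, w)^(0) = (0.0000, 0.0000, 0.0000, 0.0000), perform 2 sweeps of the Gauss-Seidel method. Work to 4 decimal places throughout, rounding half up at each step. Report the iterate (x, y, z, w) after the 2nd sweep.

(-0.0258, -0.3426, -0.5150, -0.0694)

Iteration 1:
  x = (-3 - (3)·0.0000 - (3)·0.0000 - (3)·0.0000) / (13) = -0.2308
  y = (-2 - (-2)·-0.2308 - (-3)·0.0000 - (3)·0.0000) / (11) = -0.2238
  z = (-6 - (-2)·-0.2308 - (4)·-0.2238 - (1)·0.0000) / (9) = -0.6185
  w = (2 - (2)·-0.2308 - (-2)·-0.2238 - (-4)·-0.6185) / (10) = -0.0460
Iteration 2:
  x = (-3 - (3)·-0.2238 - (3)·-0.6185 - (3)·-0.0460) / (13) = -0.0258
  y = (-2 - (-2)·-0.0258 - (-3)·-0.6185 - (3)·-0.0460) / (11) = -0.3426
  z = (-6 - (-2)·-0.0258 - (4)·-0.3426 - (1)·-0.0460) / (9) = -0.5150
  w = (2 - (2)·-0.0258 - (-2)·-0.3426 - (-4)·-0.5150) / (10) = -0.0694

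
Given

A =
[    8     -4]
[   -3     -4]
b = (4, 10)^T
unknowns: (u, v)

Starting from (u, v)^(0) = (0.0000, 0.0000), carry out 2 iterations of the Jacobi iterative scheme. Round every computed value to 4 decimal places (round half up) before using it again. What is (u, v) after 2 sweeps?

Iteration 1:
  u = (4 - (-4)·0.0000) / (8) = 0.5000
  v = (10 - (-3)·0.0000) / (-4) = -2.5000
Iteration 2:
  u = (4 - (-4)·-2.5000) / (8) = -0.7500
  v = (10 - (-3)·0.5000) / (-4) = -2.8750

(-0.7500, -2.8750)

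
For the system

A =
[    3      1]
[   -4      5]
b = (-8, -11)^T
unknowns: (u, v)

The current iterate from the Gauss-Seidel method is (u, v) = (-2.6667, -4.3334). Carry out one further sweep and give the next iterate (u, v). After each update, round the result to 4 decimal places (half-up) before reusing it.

(-1.2222, -3.1778)

One sweep:
  u = (-8 - (1)·-4.3334) / (3) = -1.2222
  v = (-11 - (-4)·-1.2222) / (5) = -3.1778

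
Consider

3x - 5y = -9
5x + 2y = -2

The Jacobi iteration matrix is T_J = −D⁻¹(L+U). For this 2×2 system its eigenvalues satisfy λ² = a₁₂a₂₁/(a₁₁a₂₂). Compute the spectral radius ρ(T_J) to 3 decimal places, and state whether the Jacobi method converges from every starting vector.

2.041

a₁₂a₂₁/(a₁₁a₂₂) = (-5)·(5) / ((3)·(2)) = -4.166667
ρ = √|-4.166667| = √4.166667 = 2.041
ρ > 1, so Jacobi diverges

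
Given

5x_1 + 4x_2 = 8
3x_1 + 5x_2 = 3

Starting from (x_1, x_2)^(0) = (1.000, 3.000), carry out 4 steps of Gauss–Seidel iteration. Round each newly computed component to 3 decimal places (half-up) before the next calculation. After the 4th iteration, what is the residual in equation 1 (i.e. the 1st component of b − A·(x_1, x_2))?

0.849

Iteration 1:
  x_1 = (8 - (4)·3.000) / (5) = -0.800
  x_2 = (3 - (3)·-0.800) / (5) = 1.080
Iteration 2:
  x_1 = (8 - (4)·1.080) / (5) = 0.736
  x_2 = (3 - (3)·0.736) / (5) = 0.158
Iteration 3:
  x_1 = (8 - (4)·0.158) / (5) = 1.474
  x_2 = (3 - (3)·1.474) / (5) = -0.284
Iteration 4:
  x_1 = (8 - (4)·-0.284) / (5) = 1.827
  x_2 = (3 - (3)·1.827) / (5) = -0.496
Residual b − A·x = (0.849, -0.001)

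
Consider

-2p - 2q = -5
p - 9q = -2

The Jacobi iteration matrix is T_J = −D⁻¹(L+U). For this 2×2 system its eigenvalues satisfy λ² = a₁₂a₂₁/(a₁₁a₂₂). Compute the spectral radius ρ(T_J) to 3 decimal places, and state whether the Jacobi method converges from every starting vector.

a₁₂a₂₁/(a₁₁a₂₂) = (-2)·(1) / ((-2)·(-9)) = -0.111111
ρ = √|-0.111111| = √0.111111 = 0.333
ρ < 1, so Jacobi converges

0.333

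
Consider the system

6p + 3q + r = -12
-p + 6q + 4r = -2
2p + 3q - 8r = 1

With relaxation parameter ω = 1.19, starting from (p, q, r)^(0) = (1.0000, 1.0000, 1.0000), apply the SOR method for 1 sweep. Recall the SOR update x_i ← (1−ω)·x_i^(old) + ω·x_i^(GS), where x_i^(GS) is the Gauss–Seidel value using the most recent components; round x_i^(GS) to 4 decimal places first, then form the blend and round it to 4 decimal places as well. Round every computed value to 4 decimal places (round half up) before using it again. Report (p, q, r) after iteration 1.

Iteration 1:
  p: GS value = (-12 - (3)·1.0000 - (1)·1.0000) / (6) = -2.6667;  p ← (1−ω)·1.0000 + ω·-2.6667 = -3.3634
  q: GS value = (-2 - (-1)·-3.3634 - (4)·1.0000) / (6) = -1.5606;  q ← (1−ω)·1.0000 + ω·-1.5606 = -2.0471
  r: GS value = (1 - (2)·-3.3634 - (3)·-2.0471) / (-8) = -1.7335;  r ← (1−ω)·1.0000 + ω·-1.7335 = -2.2529

(-3.3634, -2.0471, -2.2529)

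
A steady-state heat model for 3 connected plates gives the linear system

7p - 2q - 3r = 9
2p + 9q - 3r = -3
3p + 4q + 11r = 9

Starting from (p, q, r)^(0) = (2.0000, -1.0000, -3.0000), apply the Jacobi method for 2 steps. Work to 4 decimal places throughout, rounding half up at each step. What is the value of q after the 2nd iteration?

-0.0577

Iteration 1:
  p = (9 - (-2)·-1.0000 - (-3)·-3.0000) / (7) = -0.2857
  q = (-3 - (2)·2.0000 - (-3)·-3.0000) / (9) = -1.7778
  r = (9 - (3)·2.0000 - (4)·-1.0000) / (11) = 0.6364
Iteration 2:
  p = (9 - (-2)·-1.7778 - (-3)·0.6364) / (7) = 1.0505
  q = (-3 - (2)·-0.2857 - (-3)·0.6364) / (9) = -0.0577
  r = (9 - (3)·-0.2857 - (4)·-1.7778) / (11) = 1.5426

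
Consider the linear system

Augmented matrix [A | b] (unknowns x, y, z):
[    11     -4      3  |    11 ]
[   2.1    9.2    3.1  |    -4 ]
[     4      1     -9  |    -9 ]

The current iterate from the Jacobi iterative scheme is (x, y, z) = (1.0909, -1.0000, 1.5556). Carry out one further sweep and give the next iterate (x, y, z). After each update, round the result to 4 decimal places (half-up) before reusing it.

(0.2121, -1.2080, 1.3737)

One sweep:
  x = (11 - (-4)·-1.0000 - (3)·1.5556) / (11) = 0.2121
  y = (-4 - (2.1)·1.0909 - (3.1)·1.5556) / (9.2) = -1.2080
  z = (-9 - (4)·1.0909 - (1)·-1.0000) / (-9) = 1.3737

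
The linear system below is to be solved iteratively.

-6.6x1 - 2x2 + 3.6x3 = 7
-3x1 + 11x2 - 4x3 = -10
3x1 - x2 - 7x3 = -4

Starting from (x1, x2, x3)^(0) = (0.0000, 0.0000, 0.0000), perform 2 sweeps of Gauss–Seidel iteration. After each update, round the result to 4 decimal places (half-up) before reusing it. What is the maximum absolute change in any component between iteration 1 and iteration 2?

0.5203

Iteration 1:
  x1 = (7 - (-2)·0.0000 - (3.6)·0.0000) / (-6.6) = -1.0606
  x2 = (-10 - (-3)·-1.0606 - (-4)·0.0000) / (11) = -1.1983
  x3 = (-4 - (3)·-1.0606 - (-1)·-1.1983) / (-7) = 0.2881
Iteration 2:
  x1 = (7 - (-2)·-1.1983 - (3.6)·0.2881) / (-6.6) = -0.5403
  x2 = (-10 - (-3)·-0.5403 - (-4)·0.2881) / (11) = -0.9517
  x3 = (-4 - (3)·-0.5403 - (-1)·-0.9517) / (-7) = 0.4758
Change: (0.5203, 0.2466, 0.1877) → max |·| = 0.5203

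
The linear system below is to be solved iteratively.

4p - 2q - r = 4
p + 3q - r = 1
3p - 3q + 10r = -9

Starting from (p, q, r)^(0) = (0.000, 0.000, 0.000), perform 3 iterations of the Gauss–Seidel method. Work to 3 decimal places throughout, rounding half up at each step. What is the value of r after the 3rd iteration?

-1.140

Iteration 1:
  p = (4 - (-2)·0.000 - (-1)·0.000) / (4) = 1.000
  q = (1 - (1)·1.000 - (-1)·0.000) / (3) = 0.000
  r = (-9 - (3)·1.000 - (-3)·0.000) / (10) = -1.200
Iteration 2:
  p = (4 - (-2)·0.000 - (-1)·-1.200) / (4) = 0.700
  q = (1 - (1)·0.700 - (-1)·-1.200) / (3) = -0.300
  r = (-9 - (3)·0.700 - (-3)·-0.300) / (10) = -1.200
Iteration 3:
  p = (4 - (-2)·-0.300 - (-1)·-1.200) / (4) = 0.550
  q = (1 - (1)·0.550 - (-1)·-1.200) / (3) = -0.250
  r = (-9 - (3)·0.550 - (-3)·-0.250) / (10) = -1.140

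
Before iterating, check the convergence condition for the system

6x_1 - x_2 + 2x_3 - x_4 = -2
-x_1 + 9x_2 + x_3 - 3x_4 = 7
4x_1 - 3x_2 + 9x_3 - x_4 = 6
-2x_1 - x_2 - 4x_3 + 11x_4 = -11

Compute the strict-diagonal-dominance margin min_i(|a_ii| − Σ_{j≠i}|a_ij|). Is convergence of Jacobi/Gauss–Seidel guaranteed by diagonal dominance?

1

row 1: |6| − (1+2+1) = 2
row 2: |9| − (1+1+3) = 4
row 3: |9| − (4+3+1) = 1
row 4: |11| − (2+1+4) = 4
minimum over rows = 1 → strictly diagonally dominant (convergence guaranteed)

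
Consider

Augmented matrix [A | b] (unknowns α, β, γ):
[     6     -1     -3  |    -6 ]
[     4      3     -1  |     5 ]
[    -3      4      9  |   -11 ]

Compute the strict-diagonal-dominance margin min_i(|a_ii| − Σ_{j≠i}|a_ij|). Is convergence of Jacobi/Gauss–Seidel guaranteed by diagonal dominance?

-2

row 1: |6| − (1+3) = 2
row 2: |3| − (4+1) = -2
row 3: |9| − (3+4) = 2
minimum over rows = -2 → not strictly diagonally dominant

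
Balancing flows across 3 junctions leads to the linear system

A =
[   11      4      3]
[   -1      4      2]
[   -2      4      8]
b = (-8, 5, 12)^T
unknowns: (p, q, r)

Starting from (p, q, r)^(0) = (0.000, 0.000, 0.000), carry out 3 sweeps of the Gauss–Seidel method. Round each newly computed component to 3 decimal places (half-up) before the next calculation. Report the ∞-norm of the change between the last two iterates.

Iteration 1:
  p = (-8 - (4)·0.000 - (3)·0.000) / (11) = -0.727
  q = (5 - (-1)·-0.727 - (2)·0.000) / (4) = 1.068
  r = (12 - (-2)·-0.727 - (4)·1.068) / (8) = 0.784
Iteration 2:
  p = (-8 - (4)·1.068 - (3)·0.784) / (11) = -1.329
  q = (5 - (-1)·-1.329 - (2)·0.784) / (4) = 0.526
  r = (12 - (-2)·-1.329 - (4)·0.526) / (8) = 0.905
Iteration 3:
  p = (-8 - (4)·0.526 - (3)·0.905) / (11) = -1.165
  q = (5 - (-1)·-1.165 - (2)·0.905) / (4) = 0.506
  r = (12 - (-2)·-1.165 - (4)·0.506) / (8) = 0.956
Change: (0.164, -0.020, 0.051) → max |·| = 0.164

0.164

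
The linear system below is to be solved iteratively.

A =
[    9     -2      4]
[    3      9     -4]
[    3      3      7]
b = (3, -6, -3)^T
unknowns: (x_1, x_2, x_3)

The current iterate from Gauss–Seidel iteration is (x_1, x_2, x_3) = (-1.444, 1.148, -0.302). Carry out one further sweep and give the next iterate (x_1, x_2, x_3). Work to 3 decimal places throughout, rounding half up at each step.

(0.723, -1.042, -0.292)

One sweep:
  x_1 = (3 - (-2)·1.148 - (4)·-0.302) / (9) = 0.723
  x_2 = (-6 - (3)·0.723 - (-4)·-0.302) / (9) = -1.042
  x_3 = (-3 - (3)·0.723 - (3)·-1.042) / (7) = -0.292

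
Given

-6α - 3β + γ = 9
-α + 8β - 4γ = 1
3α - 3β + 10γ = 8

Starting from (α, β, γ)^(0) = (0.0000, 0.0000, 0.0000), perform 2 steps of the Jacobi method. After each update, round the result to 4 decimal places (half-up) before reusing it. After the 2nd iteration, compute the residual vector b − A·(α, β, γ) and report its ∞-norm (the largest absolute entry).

2.0208

Iteration 1:
  α = (9 - (-3)·0.0000 - (1)·0.0000) / (-6) = -1.5000
  β = (1 - (-1)·0.0000 - (-4)·0.0000) / (8) = 0.1250
  γ = (8 - (3)·0.0000 - (-3)·0.0000) / (10) = 0.8000
Iteration 2:
  α = (9 - (-3)·0.1250 - (1)·0.8000) / (-6) = -1.4292
  β = (1 - (-1)·-1.5000 - (-4)·0.8000) / (8) = 0.3375
  γ = (8 - (3)·-1.5000 - (-3)·0.1250) / (10) = 1.2875
Residual b − A·x = (0.1498, 2.0208, 0.4251); ∞-norm = 2.0208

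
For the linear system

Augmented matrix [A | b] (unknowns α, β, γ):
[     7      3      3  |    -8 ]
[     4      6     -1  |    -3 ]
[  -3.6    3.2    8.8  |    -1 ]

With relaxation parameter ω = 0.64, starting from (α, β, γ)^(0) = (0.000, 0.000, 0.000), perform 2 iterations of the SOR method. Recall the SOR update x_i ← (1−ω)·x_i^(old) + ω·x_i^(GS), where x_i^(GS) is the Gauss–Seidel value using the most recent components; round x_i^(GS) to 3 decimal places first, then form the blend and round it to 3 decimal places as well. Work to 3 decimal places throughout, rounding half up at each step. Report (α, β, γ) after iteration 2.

(-0.921, 0.042, -0.418)

Iteration 1:
  α: GS value = (-8 - (3)·0.000 - (3)·0.000) / (7) = -1.143;  α ← (1−ω)·0.000 + ω·-1.143 = -0.732
  β: GS value = (-3 - (4)·-0.732 - (-1)·0.000) / (6) = -0.012;  β ← (1−ω)·0.000 + ω·-0.012 = -0.008
  γ: GS value = (-1 - (-3.6)·-0.732 - (3.2)·-0.008) / (8.8) = -0.410;  γ ← (1−ω)·0.000 + ω·-0.410 = -0.262
Iteration 2:
  α: GS value = (-8 - (3)·-0.008 - (3)·-0.262) / (7) = -1.027;  α ← (1−ω)·-0.732 + ω·-1.027 = -0.921
  β: GS value = (-3 - (4)·-0.921 - (-1)·-0.262) / (6) = 0.070;  β ← (1−ω)·-0.008 + ω·0.070 = 0.042
  γ: GS value = (-1 - (-3.6)·-0.921 - (3.2)·0.042) / (8.8) = -0.506;  γ ← (1−ω)·-0.262 + ω·-0.506 = -0.418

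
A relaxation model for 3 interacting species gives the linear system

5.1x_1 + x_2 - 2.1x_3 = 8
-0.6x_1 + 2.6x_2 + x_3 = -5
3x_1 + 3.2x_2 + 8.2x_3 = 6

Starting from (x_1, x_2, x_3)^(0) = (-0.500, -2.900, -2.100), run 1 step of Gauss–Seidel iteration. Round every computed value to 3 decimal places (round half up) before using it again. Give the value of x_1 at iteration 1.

1.273

Iteration 1:
  x_1 = (8 - (1)·-2.900 - (-2.1)·-2.100) / (5.1) = 1.273
  x_2 = (-5 - (-0.6)·1.273 - (1)·-2.100) / (2.6) = -0.822
  x_3 = (6 - (3)·1.273 - (3.2)·-0.822) / (8.2) = 0.587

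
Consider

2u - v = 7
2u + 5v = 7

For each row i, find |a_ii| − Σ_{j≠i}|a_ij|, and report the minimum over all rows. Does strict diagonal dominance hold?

row 1: |2| − (1) = 1
row 2: |5| − (2) = 3
minimum over rows = 1 → strictly diagonally dominant (convergence guaranteed)

1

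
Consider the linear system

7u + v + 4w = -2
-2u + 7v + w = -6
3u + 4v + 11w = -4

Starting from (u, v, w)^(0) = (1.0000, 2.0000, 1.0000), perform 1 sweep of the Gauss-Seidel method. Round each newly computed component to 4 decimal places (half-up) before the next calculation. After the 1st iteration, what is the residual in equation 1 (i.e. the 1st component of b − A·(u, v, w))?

Iteration 1:
  u = (-2 - (1)·2.0000 - (4)·1.0000) / (7) = -1.1429
  v = (-6 - (-2)·-1.1429 - (1)·1.0000) / (7) = -1.3265
  w = (-4 - (3)·-1.1429 - (4)·-1.3265) / (11) = 0.4304
Residual b − A·x = (5.6052, 0.5693, 0.0003)

5.6052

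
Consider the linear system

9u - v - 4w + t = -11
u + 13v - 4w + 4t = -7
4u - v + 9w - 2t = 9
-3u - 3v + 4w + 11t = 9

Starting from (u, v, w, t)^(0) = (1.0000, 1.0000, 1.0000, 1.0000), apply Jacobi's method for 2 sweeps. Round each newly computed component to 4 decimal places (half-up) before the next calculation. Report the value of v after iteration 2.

Iteration 1:
  u = (-11 - (-1)·1.0000 - (-4)·1.0000 - (1)·1.0000) / (9) = -0.7778
  v = (-7 - (1)·1.0000 - (-4)·1.0000 - (4)·1.0000) / (13) = -0.6154
  w = (9 - (4)·1.0000 - (-1)·1.0000 - (-2)·1.0000) / (9) = 0.8889
  t = (9 - (-3)·1.0000 - (-3)·1.0000 - (4)·1.0000) / (11) = 1.0000
Iteration 2:
  u = (-11 - (-1)·-0.6154 - (-4)·0.8889 - (1)·1.0000) / (9) = -1.0066
  v = (-7 - (1)·-0.7778 - (-4)·0.8889 - (4)·1.0000) / (13) = -0.5128
  w = (9 - (4)·-0.7778 - (-1)·-0.6154 - (-2)·1.0000) / (9) = 1.4995
  t = (9 - (-3)·-0.7778 - (-3)·-0.6154 - (4)·0.8889) / (11) = 0.1150

-0.5128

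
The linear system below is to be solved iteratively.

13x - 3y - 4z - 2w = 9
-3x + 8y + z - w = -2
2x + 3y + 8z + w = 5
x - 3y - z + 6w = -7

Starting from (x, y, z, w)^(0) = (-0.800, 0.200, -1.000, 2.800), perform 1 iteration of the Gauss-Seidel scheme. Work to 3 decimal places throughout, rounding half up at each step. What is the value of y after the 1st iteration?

Iteration 1:
  x = (9 - (-3)·0.200 - (-4)·-1.000 - (-2)·2.800) / (13) = 0.862
  y = (-2 - (-3)·0.862 - (1)·-1.000 - (-1)·2.800) / (8) = 0.548
  z = (5 - (2)·0.862 - (3)·0.548 - (1)·2.800) / (8) = -0.146
  w = (-7 - (1)·0.862 - (-3)·0.548 - (-1)·-0.146) / (6) = -1.061

0.548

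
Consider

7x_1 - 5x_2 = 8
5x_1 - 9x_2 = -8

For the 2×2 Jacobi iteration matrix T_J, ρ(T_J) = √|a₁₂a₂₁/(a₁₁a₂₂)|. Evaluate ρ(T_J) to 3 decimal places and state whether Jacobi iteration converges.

a₁₂a₂₁/(a₁₁a₂₂) = (-5)·(5) / ((7)·(-9)) = 0.396825
ρ = √|0.396825| = √0.396825 = 0.630
ρ < 1, so Jacobi converges

0.630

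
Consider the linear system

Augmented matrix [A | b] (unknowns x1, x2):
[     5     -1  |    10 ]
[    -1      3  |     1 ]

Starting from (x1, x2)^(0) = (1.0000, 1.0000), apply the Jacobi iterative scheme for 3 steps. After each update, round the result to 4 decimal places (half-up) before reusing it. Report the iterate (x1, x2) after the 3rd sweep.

Iteration 1:
  x1 = (10 - (-1)·1.0000) / (5) = 2.2000
  x2 = (1 - (-1)·1.0000) / (3) = 0.6667
Iteration 2:
  x1 = (10 - (-1)·0.6667) / (5) = 2.1333
  x2 = (1 - (-1)·2.2000) / (3) = 1.0667
Iteration 3:
  x1 = (10 - (-1)·1.0667) / (5) = 2.2133
  x2 = (1 - (-1)·2.1333) / (3) = 1.0444

(2.2133, 1.0444)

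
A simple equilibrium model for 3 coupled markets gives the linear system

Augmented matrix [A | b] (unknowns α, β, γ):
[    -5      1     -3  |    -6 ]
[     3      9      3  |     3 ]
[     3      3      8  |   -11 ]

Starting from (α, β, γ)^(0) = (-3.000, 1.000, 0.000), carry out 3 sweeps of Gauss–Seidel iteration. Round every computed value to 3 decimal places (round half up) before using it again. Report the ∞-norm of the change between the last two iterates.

Iteration 1:
  α = (-6 - (1)·1.000 - (-3)·0.000) / (-5) = 1.400
  β = (3 - (3)·1.400 - (3)·0.000) / (9) = -0.133
  γ = (-11 - (3)·1.400 - (3)·-0.133) / (8) = -1.850
Iteration 2:
  α = (-6 - (1)·-0.133 - (-3)·-1.850) / (-5) = 2.283
  β = (3 - (3)·2.283 - (3)·-1.850) / (9) = 0.189
  γ = (-11 - (3)·2.283 - (3)·0.189) / (8) = -2.302
Iteration 3:
  α = (-6 - (1)·0.189 - (-3)·-2.302) / (-5) = 2.619
  β = (3 - (3)·2.619 - (3)·-2.302) / (9) = 0.228
  γ = (-11 - (3)·2.619 - (3)·0.228) / (8) = -2.443
Change: (0.336, 0.039, -0.141) → max |·| = 0.336

0.336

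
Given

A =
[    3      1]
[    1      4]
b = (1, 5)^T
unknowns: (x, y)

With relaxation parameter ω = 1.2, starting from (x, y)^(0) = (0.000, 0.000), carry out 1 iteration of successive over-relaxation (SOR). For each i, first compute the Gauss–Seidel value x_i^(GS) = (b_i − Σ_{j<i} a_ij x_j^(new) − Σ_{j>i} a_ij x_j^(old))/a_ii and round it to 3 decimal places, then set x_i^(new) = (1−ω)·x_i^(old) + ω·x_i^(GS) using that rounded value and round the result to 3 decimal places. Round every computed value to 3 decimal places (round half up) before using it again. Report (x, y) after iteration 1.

(0.400, 1.380)

Iteration 1:
  x: GS value = (1 - (1)·0.000) / (3) = 0.333;  x ← (1−ω)·0.000 + ω·0.333 = 0.400
  y: GS value = (5 - (1)·0.400) / (4) = 1.150;  y ← (1−ω)·0.000 + ω·1.150 = 1.380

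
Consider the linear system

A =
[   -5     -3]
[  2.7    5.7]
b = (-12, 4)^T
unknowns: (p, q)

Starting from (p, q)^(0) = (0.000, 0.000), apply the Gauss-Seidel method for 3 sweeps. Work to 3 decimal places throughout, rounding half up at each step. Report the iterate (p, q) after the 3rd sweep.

(2.735, -0.594)

Iteration 1:
  p = (-12 - (-3)·0.000) / (-5) = 2.400
  q = (4 - (2.7)·2.400) / (5.7) = -0.435
Iteration 2:
  p = (-12 - (-3)·-0.435) / (-5) = 2.661
  q = (4 - (2.7)·2.661) / (5.7) = -0.559
Iteration 3:
  p = (-12 - (-3)·-0.559) / (-5) = 2.735
  q = (4 - (2.7)·2.735) / (5.7) = -0.594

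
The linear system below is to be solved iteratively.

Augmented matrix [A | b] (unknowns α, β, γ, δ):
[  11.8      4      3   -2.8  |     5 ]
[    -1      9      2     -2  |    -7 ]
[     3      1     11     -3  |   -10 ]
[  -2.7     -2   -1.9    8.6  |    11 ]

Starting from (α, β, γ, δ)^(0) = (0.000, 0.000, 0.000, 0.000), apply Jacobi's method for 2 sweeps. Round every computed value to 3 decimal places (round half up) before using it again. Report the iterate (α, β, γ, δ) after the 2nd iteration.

Iteration 1:
  α = (5 - (4)·0.000 - (3)·0.000 - (-2.8)·0.000) / (11.8) = 0.424
  β = (-7 - (-1)·0.000 - (2)·0.000 - (-2)·0.000) / (9) = -0.778
  γ = (-10 - (3)·0.000 - (1)·0.000 - (-3)·0.000) / (11) = -0.909
  δ = (11 - (-2.7)·0.000 - (-2)·0.000 - (-1.9)·0.000) / (8.6) = 1.279
Iteration 2:
  α = (5 - (4)·-0.778 - (3)·-0.909 - (-2.8)·1.279) / (11.8) = 1.222
  β = (-7 - (-1)·0.424 - (2)·-0.909 - (-2)·1.279) / (9) = -0.244
  γ = (-10 - (3)·0.424 - (1)·-0.778 - (-3)·1.279) / (11) = -0.605
  δ = (11 - (-2.7)·0.424 - (-2)·-0.778 - (-1.9)·-0.909) / (8.6) = 1.030

(1.222, -0.244, -0.605, 1.030)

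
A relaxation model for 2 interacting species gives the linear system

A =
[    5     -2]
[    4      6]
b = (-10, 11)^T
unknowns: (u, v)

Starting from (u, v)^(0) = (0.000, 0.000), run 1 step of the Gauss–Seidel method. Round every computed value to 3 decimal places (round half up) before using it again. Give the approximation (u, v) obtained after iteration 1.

(-2.000, 3.167)

Iteration 1:
  u = (-10 - (-2)·0.000) / (5) = -2.000
  v = (11 - (4)·-2.000) / (6) = 3.167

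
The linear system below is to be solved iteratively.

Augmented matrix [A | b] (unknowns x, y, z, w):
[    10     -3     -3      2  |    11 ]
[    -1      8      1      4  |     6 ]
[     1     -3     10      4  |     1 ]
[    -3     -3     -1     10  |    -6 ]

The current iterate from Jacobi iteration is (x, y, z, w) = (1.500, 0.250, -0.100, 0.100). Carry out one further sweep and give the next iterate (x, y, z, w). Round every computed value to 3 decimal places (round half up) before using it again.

One sweep:
  x = (11 - (-3)·0.250 - (-3)·-0.100 - (2)·0.100) / (10) = 1.125
  y = (6 - (-1)·1.500 - (1)·-0.100 - (4)·0.100) / (8) = 0.900
  z = (1 - (1)·1.500 - (-3)·0.250 - (4)·0.100) / (10) = -0.015
  w = (-6 - (-3)·1.500 - (-3)·0.250 - (-1)·-0.100) / (10) = -0.085

(1.125, 0.900, -0.015, -0.085)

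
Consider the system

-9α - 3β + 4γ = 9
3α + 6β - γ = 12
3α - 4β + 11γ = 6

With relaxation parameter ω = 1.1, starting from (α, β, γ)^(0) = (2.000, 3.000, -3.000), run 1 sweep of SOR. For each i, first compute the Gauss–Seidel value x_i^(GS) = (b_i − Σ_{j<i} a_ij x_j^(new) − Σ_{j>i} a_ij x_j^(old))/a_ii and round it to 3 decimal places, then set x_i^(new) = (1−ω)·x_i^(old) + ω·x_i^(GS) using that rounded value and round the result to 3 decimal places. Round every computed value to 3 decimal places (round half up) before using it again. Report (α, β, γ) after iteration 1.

Iteration 1:
  α: GS value = (9 - (-3)·3.000 - (4)·-3.000) / (-9) = -3.333;  α ← (1−ω)·2.000 + ω·-3.333 = -3.866
  β: GS value = (12 - (3)·-3.866 - (-1)·-3.000) / (6) = 3.433;  β ← (1−ω)·3.000 + ω·3.433 = 3.476
  γ: GS value = (6 - (3)·-3.866 - (-4)·3.476) / (11) = 2.864;  γ ← (1−ω)·-3.000 + ω·2.864 = 3.450

(-3.866, 3.476, 3.450)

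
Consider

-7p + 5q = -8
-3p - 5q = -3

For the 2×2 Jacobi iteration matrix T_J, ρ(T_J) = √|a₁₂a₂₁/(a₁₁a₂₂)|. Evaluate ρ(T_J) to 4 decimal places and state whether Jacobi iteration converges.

0.6547

a₁₂a₂₁/(a₁₁a₂₂) = (5)·(-3) / ((-7)·(-5)) = -0.428571
ρ = √|-0.428571| = √0.428571 = 0.6547
ρ < 1, so Jacobi converges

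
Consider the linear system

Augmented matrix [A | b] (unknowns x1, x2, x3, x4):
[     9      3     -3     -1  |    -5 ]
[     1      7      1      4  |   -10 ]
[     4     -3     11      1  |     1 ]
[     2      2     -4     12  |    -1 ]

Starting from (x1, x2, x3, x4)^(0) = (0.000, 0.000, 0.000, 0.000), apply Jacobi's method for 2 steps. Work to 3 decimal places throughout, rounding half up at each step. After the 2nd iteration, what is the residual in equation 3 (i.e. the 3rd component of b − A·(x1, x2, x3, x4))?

Iteration 1:
  x1 = (-5 - (3)·0.000 - (-3)·0.000 - (-1)·0.000) / (9) = -0.556
  x2 = (-10 - (1)·0.000 - (1)·0.000 - (4)·0.000) / (7) = -1.429
  x3 = (1 - (4)·0.000 - (-3)·0.000 - (1)·0.000) / (11) = 0.091
  x4 = (-1 - (2)·0.000 - (2)·0.000 - (-4)·0.000) / (12) = -0.083
Iteration 2:
  x1 = (-5 - (3)·-1.429 - (-3)·0.091 - (-1)·-0.083) / (9) = -0.058
  x2 = (-10 - (1)·-0.556 - (1)·0.091 - (4)·-0.083) / (7) = -1.315
  x3 = (1 - (4)·-0.556 - (-3)·-1.429 - (1)·-0.083) / (11) = -0.089
  x4 = (-1 - (2)·-0.556 - (2)·-1.429 - (-4)·0.091) / (12) = 0.278
Residual b − A·x = (-0.522, -1.760, -2.012, -1.946)

-2.012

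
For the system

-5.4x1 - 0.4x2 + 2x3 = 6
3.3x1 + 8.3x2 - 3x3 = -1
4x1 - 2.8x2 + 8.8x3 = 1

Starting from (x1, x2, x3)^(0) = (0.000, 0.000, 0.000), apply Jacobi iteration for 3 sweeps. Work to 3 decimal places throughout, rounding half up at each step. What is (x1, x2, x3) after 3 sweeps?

(-0.923, 0.511, 0.711)

Iteration 1:
  x1 = (6 - (-0.4)·0.000 - (2)·0.000) / (-5.4) = -1.111
  x2 = (-1 - (3.3)·0.000 - (-3)·0.000) / (8.3) = -0.120
  x3 = (1 - (4)·0.000 - (-2.8)·0.000) / (8.8) = 0.114
Iteration 2:
  x1 = (6 - (-0.4)·-0.120 - (2)·0.114) / (-5.4) = -1.060
  x2 = (-1 - (3.3)·-1.111 - (-3)·0.114) / (8.3) = 0.362
  x3 = (1 - (4)·-1.111 - (-2.8)·-0.120) / (8.8) = 0.580
Iteration 3:
  x1 = (6 - (-0.4)·0.362 - (2)·0.580) / (-5.4) = -0.923
  x2 = (-1 - (3.3)·-1.060 - (-3)·0.580) / (8.3) = 0.511
  x3 = (1 - (4)·-1.060 - (-2.8)·0.362) / (8.8) = 0.711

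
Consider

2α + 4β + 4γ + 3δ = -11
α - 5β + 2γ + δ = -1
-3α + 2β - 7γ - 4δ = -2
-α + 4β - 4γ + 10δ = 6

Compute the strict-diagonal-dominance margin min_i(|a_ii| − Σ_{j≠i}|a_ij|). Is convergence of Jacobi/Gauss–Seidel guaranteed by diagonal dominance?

-9

row 1: |2| − (4+4+3) = -9
row 2: |-5| − (1+2+1) = 1
row 3: |-7| − (3+2+4) = -2
row 4: |10| − (1+4+4) = 1
minimum over rows = -9 → not strictly diagonally dominant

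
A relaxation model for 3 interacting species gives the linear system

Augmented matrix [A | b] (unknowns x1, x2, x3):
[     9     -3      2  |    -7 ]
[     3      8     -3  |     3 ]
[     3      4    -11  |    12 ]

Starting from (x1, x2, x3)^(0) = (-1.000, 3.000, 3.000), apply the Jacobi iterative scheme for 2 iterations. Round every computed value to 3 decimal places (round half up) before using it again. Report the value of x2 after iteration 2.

Iteration 1:
  x1 = (-7 - (-3)·3.000 - (2)·3.000) / (9) = -0.444
  x2 = (3 - (3)·-1.000 - (-3)·3.000) / (8) = 1.875
  x3 = (12 - (3)·-1.000 - (4)·3.000) / (-11) = -0.273
Iteration 2:
  x1 = (-7 - (-3)·1.875 - (2)·-0.273) / (9) = -0.092
  x2 = (3 - (3)·-0.444 - (-3)·-0.273) / (8) = 0.439
  x3 = (12 - (3)·-0.444 - (4)·1.875) / (-11) = -0.530

0.439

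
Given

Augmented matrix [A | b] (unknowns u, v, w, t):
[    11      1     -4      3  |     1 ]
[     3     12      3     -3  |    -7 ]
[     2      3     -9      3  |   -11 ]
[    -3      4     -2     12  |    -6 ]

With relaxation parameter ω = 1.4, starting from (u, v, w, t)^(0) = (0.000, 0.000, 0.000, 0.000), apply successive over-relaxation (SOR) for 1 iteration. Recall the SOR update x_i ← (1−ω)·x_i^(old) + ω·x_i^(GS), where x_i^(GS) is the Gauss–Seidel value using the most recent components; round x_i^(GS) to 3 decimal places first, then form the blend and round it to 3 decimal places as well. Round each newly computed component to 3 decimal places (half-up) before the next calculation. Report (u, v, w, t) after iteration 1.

Iteration 1:
  u: GS value = (1 - (1)·0.000 - (-4)·0.000 - (3)·0.000) / (11) = 0.091;  u ← (1−ω)·0.000 + ω·0.091 = 0.127
  v: GS value = (-7 - (3)·0.127 - (3)·0.000 - (-3)·0.000) / (12) = -0.615;  v ← (1−ω)·0.000 + ω·-0.615 = -0.861
  w: GS value = (-11 - (2)·0.127 - (3)·-0.861 - (3)·0.000) / (-9) = 0.963;  w ← (1−ω)·0.000 + ω·0.963 = 1.348
  t: GS value = (-6 - (-3)·0.127 - (4)·-0.861 - (-2)·1.348) / (12) = 0.043;  t ← (1−ω)·0.000 + ω·0.043 = 0.060

(0.127, -0.861, 1.348, 0.060)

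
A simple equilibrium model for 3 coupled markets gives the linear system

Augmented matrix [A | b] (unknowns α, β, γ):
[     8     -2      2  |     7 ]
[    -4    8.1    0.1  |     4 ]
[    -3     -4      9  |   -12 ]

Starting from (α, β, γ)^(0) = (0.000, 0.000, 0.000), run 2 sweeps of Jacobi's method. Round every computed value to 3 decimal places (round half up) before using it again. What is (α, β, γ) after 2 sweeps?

(1.332, 0.942, -0.822)

Iteration 1:
  α = (7 - (-2)·0.000 - (2)·0.000) / (8) = 0.875
  β = (4 - (-4)·0.000 - (0.1)·0.000) / (8.1) = 0.494
  γ = (-12 - (-3)·0.000 - (-4)·0.000) / (9) = -1.333
Iteration 2:
  α = (7 - (-2)·0.494 - (2)·-1.333) / (8) = 1.332
  β = (4 - (-4)·0.875 - (0.1)·-1.333) / (8.1) = 0.942
  γ = (-12 - (-3)·0.875 - (-4)·0.494) / (9) = -0.822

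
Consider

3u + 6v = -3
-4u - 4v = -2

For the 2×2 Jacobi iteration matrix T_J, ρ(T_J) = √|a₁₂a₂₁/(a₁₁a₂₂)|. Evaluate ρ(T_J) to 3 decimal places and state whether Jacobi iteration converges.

a₁₂a₂₁/(a₁₁a₂₂) = (6)·(-4) / ((3)·(-4)) = 2.000000
ρ = √|2.000000| = √2.000000 = 1.414
ρ > 1, so Jacobi diverges

1.414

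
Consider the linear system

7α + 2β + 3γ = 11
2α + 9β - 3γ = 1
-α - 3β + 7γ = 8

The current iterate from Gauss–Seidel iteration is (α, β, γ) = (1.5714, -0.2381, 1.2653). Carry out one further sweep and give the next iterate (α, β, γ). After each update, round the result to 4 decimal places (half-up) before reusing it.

(1.0972, 0.2891, 1.4235)

One sweep:
  α = (11 - (2)·-0.2381 - (3)·1.2653) / (7) = 1.0972
  β = (1 - (2)·1.0972 - (-3)·1.2653) / (9) = 0.2891
  γ = (8 - (-1)·1.0972 - (-3)·0.2891) / (7) = 1.4235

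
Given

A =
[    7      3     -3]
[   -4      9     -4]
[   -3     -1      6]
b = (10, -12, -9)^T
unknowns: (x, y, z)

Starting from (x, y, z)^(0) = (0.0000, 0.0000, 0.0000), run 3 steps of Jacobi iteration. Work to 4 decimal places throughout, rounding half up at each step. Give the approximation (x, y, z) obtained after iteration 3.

Iteration 1:
  x = (10 - (3)·0.0000 - (-3)·0.0000) / (7) = 1.4286
  y = (-12 - (-4)·0.0000 - (-4)·0.0000) / (9) = -1.3333
  z = (-9 - (-3)·0.0000 - (-1)·0.0000) / (6) = -1.5000
Iteration 2:
  x = (10 - (3)·-1.3333 - (-3)·-1.5000) / (7) = 1.3571
  y = (-12 - (-4)·1.4286 - (-4)·-1.5000) / (9) = -1.3651
  z = (-9 - (-3)·1.4286 - (-1)·-1.3333) / (6) = -1.0079
Iteration 3:
  x = (10 - (3)·-1.3651 - (-3)·-1.0079) / (7) = 1.5817
  y = (-12 - (-4)·1.3571 - (-4)·-1.0079) / (9) = -1.1781
  z = (-9 - (-3)·1.3571 - (-1)·-1.3651) / (6) = -1.0490

(1.5817, -1.1781, -1.0490)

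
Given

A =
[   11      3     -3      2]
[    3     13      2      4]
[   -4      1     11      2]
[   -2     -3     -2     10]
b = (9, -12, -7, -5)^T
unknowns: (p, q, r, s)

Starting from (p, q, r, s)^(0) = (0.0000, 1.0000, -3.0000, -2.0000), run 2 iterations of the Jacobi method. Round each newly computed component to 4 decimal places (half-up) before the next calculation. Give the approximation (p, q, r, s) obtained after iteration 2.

(0.8225, -0.6420, -0.4718, -0.5084)

Iteration 1:
  p = (9 - (3)·1.0000 - (-3)·-3.0000 - (2)·-2.0000) / (11) = 0.0909
  q = (-12 - (3)·0.0000 - (2)·-3.0000 - (4)·-2.0000) / (13) = 0.1538
  r = (-7 - (-4)·0.0000 - (1)·1.0000 - (2)·-2.0000) / (11) = -0.3636
  s = (-5 - (-2)·0.0000 - (-3)·1.0000 - (-2)·-3.0000) / (10) = -0.8000
Iteration 2:
  p = (9 - (3)·0.1538 - (-3)·-0.3636 - (2)·-0.8000) / (11) = 0.8225
  q = (-12 - (3)·0.0909 - (2)·-0.3636 - (4)·-0.8000) / (13) = -0.6420
  r = (-7 - (-4)·0.0909 - (1)·0.1538 - (2)·-0.8000) / (11) = -0.4718
  s = (-5 - (-2)·0.0909 - (-3)·0.1538 - (-2)·-0.3636) / (10) = -0.5084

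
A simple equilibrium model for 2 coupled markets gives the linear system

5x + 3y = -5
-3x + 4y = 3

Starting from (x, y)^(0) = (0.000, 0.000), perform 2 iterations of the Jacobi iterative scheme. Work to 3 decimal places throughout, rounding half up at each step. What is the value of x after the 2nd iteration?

Iteration 1:
  x = (-5 - (3)·0.000) / (5) = -1.000
  y = (3 - (-3)·0.000) / (4) = 0.750
Iteration 2:
  x = (-5 - (3)·0.750) / (5) = -1.450
  y = (3 - (-3)·-1.000) / (4) = 0.000

-1.450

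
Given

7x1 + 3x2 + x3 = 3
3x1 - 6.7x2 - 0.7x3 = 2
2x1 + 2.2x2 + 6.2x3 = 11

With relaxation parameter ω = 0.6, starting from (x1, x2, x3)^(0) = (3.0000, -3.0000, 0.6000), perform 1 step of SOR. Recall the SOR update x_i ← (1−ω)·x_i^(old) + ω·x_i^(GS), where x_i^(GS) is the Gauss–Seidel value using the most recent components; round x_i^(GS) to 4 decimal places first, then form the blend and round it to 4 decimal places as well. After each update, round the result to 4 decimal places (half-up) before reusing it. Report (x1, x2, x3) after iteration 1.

Iteration 1:
  x1: GS value = (3 - (3)·-3.0000 - (1)·0.6000) / (7) = 1.6286;  x1 ← (1−ω)·3.0000 + ω·1.6286 = 2.1772
  x2: GS value = (2 - (3)·2.1772 - (-0.7)·0.6000) / (-6.7) = 0.6137;  x2 ← (1−ω)·-3.0000 + ω·0.6137 = -0.8318
  x3: GS value = (11 - (2)·2.1772 - (2.2)·-0.8318) / (6.2) = 1.3670;  x3 ← (1−ω)·0.6000 + ω·1.3670 = 1.0602

(2.1772, -0.8318, 1.0602)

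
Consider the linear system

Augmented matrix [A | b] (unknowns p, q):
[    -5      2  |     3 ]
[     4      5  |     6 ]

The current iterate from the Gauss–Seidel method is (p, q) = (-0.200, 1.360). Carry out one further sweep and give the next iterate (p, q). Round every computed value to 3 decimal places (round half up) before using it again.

One sweep:
  p = (3 - (2)·1.360) / (-5) = -0.056
  q = (6 - (4)·-0.056) / (5) = 1.245

(-0.056, 1.245)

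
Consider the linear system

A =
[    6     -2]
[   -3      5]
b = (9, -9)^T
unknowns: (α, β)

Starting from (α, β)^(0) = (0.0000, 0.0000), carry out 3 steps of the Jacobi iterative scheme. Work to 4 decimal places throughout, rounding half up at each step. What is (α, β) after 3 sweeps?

Iteration 1:
  α = (9 - (-2)·0.0000) / (6) = 1.5000
  β = (-9 - (-3)·0.0000) / (5) = -1.8000
Iteration 2:
  α = (9 - (-2)·-1.8000) / (6) = 0.9000
  β = (-9 - (-3)·1.5000) / (5) = -0.9000
Iteration 3:
  α = (9 - (-2)·-0.9000) / (6) = 1.2000
  β = (-9 - (-3)·0.9000) / (5) = -1.2600

(1.2000, -1.2600)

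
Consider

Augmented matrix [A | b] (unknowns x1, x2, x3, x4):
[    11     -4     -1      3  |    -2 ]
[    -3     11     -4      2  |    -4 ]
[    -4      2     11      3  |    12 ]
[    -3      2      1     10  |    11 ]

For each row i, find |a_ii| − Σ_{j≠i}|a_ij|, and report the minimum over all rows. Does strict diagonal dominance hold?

2

row 1: |11| − (4+1+3) = 3
row 2: |11| − (3+4+2) = 2
row 3: |11| − (4+2+3) = 2
row 4: |10| − (3+2+1) = 4
minimum over rows = 2 → strictly diagonally dominant (convergence guaranteed)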